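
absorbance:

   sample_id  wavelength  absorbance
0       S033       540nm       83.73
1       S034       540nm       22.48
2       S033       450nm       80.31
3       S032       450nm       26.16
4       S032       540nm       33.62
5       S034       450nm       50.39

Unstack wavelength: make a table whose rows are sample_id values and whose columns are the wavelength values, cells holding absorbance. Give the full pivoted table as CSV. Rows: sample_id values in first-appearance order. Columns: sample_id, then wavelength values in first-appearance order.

Columns: sample_id plus the 2 distinct wavelength values (540nm, 450nm).
For example, row S033 column 540nm takes absorbance=83.73 from the long row (S033, 540nm).

sample_id,540nm,450nm
S033,83.73,80.31
S034,22.48,50.39
S032,33.62,26.16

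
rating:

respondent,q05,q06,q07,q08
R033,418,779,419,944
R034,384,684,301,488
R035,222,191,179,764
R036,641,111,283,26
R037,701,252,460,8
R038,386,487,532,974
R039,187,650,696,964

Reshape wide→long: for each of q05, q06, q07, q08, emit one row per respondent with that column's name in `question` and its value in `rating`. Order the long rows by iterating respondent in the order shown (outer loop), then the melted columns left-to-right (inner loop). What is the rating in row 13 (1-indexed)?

641

28 rows total (7 × 4). Row 13: index ⌊(13-1)/4⌋ = 3 into respondent → R036; (13-1) mod 4 = 0 into the melted columns → q05.
So row 13 is (R036, q05, 641); rating = 641.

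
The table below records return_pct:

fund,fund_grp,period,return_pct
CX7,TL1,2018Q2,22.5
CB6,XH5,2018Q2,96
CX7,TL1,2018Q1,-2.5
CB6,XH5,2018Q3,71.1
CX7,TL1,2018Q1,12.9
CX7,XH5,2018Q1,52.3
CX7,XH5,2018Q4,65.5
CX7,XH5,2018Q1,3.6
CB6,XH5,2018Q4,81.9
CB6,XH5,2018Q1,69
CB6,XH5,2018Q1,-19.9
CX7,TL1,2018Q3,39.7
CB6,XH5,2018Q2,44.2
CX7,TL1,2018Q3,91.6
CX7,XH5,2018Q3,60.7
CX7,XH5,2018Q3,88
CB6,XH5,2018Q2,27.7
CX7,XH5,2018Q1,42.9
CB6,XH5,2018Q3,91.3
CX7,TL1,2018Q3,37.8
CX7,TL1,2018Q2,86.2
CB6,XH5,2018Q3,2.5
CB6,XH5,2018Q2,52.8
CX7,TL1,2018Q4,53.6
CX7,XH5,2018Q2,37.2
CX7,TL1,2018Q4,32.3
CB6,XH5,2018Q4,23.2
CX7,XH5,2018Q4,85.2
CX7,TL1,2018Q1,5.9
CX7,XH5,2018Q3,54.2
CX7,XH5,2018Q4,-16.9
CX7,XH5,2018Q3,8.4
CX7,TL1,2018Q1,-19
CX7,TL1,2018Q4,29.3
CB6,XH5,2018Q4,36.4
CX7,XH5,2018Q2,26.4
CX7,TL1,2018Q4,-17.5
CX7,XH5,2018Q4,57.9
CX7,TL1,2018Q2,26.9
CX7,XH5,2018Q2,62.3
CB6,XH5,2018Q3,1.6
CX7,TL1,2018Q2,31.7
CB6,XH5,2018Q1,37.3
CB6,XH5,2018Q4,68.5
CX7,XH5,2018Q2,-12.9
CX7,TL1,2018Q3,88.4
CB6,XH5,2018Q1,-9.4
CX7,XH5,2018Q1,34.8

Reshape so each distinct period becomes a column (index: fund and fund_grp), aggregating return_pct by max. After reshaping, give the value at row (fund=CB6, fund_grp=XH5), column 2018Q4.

81.9

Rows with fund=CB6, fund_grp=XH5 and period=2018Q4: return_pct values are 81.9, 23.2, 36.4, 68.5.
max(81.9, 23.2, 36.4, 68.5) = 81.9.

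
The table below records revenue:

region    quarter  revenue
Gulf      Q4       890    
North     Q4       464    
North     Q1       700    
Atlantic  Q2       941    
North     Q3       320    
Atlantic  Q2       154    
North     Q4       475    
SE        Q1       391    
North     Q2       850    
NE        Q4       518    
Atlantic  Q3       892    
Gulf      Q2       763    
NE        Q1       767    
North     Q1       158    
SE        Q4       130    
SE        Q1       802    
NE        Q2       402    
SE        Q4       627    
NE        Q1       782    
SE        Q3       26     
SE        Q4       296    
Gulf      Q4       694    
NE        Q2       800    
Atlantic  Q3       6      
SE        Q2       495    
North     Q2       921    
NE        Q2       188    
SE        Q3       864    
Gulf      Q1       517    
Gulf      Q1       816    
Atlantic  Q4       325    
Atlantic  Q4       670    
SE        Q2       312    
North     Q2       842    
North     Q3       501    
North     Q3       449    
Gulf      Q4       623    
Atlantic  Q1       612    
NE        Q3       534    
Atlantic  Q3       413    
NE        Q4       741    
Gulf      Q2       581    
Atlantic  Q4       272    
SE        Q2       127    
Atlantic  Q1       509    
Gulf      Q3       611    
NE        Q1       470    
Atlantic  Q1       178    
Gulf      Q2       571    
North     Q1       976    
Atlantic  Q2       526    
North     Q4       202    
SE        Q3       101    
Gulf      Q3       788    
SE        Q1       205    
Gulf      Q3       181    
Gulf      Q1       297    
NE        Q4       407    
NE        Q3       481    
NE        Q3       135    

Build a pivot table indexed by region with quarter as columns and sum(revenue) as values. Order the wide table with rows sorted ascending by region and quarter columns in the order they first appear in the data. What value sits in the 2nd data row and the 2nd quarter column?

1630

With rows sorted ascending by region, row 2 is region=Gulf. quarter columns in first-appearance order: Q4, Q1, Q2, Q3; column 2 is Q1.
Long rows with region=Gulf, quarter=Q1: 517 + 816 + 297 = 1630.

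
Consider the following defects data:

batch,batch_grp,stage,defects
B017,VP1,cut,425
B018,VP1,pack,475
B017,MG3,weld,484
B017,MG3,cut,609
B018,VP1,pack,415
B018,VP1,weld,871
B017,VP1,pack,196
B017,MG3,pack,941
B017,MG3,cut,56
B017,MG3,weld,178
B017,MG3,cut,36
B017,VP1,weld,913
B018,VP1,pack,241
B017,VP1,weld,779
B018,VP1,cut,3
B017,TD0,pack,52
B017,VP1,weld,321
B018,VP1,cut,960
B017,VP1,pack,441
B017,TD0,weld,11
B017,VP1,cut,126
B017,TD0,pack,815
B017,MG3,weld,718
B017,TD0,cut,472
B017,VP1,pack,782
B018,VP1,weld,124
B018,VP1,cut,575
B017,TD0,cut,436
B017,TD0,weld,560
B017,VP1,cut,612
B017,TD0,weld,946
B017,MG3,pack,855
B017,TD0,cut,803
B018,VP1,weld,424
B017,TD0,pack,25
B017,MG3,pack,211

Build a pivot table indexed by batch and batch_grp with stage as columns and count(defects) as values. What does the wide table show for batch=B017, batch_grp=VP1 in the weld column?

Rows with batch=B017, batch_grp=VP1 and stage=weld: defects values are 913, 779, 321.
3 rows match — count = 3.

3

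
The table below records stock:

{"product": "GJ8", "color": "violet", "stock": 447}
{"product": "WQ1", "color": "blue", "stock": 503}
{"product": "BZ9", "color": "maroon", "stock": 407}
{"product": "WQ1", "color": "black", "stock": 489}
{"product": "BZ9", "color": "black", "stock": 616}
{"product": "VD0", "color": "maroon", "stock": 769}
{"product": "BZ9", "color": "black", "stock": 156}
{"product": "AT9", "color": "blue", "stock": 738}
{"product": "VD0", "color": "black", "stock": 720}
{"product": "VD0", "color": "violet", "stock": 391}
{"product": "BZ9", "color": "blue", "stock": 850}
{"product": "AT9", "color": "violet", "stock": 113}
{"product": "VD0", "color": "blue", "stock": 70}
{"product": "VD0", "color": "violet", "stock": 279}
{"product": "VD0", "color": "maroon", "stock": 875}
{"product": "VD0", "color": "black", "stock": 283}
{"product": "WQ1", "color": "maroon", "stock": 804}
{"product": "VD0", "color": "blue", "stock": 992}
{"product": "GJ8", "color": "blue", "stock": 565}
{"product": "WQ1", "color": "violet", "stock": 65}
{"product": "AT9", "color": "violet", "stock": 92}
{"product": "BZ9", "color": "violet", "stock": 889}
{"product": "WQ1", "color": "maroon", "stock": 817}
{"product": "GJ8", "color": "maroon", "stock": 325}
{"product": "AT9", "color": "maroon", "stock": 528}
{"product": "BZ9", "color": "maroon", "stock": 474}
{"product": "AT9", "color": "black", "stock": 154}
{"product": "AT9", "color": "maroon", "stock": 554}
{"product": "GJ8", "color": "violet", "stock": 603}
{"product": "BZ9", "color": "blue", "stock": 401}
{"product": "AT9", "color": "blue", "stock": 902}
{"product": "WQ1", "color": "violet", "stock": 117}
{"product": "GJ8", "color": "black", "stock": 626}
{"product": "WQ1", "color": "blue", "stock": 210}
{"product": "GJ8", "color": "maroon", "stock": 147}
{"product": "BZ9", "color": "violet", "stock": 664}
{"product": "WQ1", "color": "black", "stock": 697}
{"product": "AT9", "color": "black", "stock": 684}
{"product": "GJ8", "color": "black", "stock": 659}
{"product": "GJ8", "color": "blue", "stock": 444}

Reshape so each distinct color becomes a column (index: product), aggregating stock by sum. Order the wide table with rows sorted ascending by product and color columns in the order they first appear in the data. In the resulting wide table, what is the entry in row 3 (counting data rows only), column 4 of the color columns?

1285

With rows sorted ascending by product, row 3 is product=GJ8. color columns in first-appearance order: violet, blue, maroon, black; column 4 is black.
Long rows with product=GJ8, color=black: 626 + 659 = 1285.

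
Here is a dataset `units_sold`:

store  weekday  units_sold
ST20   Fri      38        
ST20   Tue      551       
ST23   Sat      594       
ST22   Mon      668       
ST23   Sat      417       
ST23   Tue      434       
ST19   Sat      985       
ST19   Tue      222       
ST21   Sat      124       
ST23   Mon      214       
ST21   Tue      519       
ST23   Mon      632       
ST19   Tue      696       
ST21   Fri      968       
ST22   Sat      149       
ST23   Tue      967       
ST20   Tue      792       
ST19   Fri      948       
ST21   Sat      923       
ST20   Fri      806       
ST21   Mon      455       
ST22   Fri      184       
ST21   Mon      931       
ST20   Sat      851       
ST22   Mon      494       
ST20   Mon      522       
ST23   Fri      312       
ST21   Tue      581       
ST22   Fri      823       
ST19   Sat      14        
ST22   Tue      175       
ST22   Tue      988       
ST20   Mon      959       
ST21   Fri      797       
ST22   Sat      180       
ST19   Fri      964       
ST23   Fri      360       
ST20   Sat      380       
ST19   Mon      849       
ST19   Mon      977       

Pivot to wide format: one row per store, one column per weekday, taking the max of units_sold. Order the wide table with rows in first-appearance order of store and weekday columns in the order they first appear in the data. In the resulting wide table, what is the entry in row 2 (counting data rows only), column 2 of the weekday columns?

967

With rows in first-appearance order of store, row 2 is store=ST23. weekday columns in first-appearance order: Fri, Tue, Sat, Mon; column 2 is Tue.
Long rows with store=ST23, weekday=Tue: max(434, 967) = 967.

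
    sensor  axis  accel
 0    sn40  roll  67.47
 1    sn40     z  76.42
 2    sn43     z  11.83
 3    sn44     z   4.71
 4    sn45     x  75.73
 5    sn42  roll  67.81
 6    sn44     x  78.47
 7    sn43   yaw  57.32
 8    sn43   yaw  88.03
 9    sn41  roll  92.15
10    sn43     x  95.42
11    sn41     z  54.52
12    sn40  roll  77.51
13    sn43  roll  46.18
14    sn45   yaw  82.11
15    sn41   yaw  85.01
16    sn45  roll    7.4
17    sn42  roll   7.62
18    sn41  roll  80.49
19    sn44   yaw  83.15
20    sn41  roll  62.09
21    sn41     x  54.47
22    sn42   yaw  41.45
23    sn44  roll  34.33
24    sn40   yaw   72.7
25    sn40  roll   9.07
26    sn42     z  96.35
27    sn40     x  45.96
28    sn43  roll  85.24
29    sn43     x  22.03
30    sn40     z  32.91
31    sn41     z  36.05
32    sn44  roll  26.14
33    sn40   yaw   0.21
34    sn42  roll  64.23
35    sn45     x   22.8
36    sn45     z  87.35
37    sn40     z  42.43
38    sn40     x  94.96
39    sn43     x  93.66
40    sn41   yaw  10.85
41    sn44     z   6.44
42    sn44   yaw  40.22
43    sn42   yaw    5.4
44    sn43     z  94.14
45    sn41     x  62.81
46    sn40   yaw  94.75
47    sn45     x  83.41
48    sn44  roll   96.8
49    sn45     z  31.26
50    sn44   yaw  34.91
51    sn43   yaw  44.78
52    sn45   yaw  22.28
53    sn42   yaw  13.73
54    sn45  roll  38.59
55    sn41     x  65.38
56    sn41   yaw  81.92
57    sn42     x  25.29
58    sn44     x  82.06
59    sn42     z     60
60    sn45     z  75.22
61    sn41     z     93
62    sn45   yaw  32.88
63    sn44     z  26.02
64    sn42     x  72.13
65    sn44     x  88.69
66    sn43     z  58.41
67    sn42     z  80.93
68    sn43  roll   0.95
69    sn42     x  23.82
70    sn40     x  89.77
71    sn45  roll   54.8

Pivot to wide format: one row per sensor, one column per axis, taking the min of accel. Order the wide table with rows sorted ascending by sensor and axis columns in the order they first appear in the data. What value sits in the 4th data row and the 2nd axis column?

With rows sorted ascending by sensor, row 4 is sensor=sn43. axis columns in first-appearance order: roll, z, x, yaw; column 2 is z.
Long rows with sensor=sn43, axis=z: min(11.83, 94.14, 58.41) = 11.83.

11.83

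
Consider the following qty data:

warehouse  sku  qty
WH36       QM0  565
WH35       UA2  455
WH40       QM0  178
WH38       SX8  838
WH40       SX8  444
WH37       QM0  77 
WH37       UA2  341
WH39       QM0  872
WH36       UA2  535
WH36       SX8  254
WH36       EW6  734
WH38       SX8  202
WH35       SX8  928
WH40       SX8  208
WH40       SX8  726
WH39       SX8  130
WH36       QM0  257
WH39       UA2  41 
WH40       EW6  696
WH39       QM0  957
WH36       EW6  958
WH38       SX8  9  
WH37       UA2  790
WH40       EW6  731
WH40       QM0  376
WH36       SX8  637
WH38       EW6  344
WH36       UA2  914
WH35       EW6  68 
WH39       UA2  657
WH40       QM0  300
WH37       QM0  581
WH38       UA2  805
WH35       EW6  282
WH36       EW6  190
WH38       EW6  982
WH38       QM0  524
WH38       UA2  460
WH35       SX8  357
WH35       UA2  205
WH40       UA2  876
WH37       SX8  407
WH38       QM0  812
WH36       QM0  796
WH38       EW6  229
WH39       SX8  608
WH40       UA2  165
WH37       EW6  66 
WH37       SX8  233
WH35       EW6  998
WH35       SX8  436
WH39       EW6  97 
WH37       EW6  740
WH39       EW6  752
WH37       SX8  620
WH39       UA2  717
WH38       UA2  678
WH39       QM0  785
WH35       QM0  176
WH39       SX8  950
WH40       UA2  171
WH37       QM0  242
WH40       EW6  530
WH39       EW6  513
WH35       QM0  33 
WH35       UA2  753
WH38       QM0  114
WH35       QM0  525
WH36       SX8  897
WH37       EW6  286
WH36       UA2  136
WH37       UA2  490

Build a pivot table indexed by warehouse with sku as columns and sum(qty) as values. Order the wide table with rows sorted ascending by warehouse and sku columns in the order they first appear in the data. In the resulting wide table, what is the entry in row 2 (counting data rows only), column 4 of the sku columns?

1882

With rows sorted ascending by warehouse, row 2 is warehouse=WH36. sku columns in first-appearance order: QM0, UA2, SX8, EW6; column 4 is EW6.
Long rows with warehouse=WH36, sku=EW6: 734 + 958 + 190 = 1882.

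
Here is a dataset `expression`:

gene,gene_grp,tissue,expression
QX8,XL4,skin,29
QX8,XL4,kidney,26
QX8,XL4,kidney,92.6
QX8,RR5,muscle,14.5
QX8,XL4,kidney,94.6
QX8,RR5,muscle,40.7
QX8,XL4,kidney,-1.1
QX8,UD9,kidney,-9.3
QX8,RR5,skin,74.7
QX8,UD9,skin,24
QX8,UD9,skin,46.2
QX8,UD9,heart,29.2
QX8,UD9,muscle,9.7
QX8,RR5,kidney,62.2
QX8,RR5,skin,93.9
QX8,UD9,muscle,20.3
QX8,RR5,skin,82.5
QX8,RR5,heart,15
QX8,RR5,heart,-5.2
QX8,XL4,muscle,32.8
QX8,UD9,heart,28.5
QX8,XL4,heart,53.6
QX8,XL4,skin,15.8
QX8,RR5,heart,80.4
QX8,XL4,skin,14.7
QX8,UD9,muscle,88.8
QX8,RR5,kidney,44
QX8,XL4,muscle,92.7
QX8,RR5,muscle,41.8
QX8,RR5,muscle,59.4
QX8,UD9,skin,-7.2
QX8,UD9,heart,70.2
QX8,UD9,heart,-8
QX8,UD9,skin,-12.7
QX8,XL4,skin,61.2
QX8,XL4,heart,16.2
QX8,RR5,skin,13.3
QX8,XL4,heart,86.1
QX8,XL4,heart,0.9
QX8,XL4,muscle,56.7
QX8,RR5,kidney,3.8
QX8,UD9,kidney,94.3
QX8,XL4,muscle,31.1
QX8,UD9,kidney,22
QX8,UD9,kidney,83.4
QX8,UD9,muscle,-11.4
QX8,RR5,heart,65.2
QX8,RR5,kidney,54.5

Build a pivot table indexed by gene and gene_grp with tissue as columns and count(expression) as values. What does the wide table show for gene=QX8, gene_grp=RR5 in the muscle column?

Rows with gene=QX8, gene_grp=RR5 and tissue=muscle: expression values are 14.5, 40.7, 41.8, 59.4.
4 rows match — count = 4.

4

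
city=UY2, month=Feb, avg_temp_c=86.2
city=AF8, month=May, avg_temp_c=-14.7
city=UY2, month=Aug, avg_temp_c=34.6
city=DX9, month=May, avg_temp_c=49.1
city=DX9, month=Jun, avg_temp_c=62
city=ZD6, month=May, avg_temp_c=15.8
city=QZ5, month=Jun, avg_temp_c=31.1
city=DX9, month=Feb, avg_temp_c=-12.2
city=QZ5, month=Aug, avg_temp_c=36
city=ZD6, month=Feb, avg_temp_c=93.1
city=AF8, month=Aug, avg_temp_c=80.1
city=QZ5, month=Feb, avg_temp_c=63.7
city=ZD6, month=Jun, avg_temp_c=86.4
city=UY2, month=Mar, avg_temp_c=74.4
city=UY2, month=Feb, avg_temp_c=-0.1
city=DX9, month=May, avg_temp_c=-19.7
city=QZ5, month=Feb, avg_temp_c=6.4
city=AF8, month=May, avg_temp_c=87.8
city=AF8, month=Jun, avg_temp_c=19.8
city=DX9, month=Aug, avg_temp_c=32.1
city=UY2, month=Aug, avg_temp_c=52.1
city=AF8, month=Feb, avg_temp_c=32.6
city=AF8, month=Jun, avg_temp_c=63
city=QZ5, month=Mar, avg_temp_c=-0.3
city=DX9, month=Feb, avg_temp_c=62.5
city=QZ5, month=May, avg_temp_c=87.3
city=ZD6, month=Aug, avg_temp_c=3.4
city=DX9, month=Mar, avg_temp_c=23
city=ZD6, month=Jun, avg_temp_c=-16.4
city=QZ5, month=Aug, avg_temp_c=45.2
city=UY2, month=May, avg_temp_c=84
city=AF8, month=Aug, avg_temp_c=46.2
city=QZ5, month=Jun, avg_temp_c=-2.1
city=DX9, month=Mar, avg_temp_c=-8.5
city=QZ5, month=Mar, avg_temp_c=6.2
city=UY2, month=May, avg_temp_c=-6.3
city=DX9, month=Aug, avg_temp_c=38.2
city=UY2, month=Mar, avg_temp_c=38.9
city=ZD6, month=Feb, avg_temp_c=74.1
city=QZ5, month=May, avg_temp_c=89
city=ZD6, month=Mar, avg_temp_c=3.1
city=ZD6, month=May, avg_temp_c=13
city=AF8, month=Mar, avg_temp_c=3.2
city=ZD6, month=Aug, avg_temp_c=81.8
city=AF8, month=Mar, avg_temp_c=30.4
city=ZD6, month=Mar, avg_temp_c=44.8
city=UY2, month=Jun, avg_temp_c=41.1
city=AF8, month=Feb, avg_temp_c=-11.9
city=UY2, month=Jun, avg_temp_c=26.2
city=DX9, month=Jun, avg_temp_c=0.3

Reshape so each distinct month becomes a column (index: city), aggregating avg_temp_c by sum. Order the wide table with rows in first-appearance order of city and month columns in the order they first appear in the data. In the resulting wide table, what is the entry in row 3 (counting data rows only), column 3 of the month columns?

With rows in first-appearance order of city, row 3 is city=DX9. month columns in first-appearance order: Feb, May, Aug, Jun, Mar; column 3 is Aug.
Long rows with city=DX9, month=Aug: 32.1 + 38.2 = 70.3.

70.3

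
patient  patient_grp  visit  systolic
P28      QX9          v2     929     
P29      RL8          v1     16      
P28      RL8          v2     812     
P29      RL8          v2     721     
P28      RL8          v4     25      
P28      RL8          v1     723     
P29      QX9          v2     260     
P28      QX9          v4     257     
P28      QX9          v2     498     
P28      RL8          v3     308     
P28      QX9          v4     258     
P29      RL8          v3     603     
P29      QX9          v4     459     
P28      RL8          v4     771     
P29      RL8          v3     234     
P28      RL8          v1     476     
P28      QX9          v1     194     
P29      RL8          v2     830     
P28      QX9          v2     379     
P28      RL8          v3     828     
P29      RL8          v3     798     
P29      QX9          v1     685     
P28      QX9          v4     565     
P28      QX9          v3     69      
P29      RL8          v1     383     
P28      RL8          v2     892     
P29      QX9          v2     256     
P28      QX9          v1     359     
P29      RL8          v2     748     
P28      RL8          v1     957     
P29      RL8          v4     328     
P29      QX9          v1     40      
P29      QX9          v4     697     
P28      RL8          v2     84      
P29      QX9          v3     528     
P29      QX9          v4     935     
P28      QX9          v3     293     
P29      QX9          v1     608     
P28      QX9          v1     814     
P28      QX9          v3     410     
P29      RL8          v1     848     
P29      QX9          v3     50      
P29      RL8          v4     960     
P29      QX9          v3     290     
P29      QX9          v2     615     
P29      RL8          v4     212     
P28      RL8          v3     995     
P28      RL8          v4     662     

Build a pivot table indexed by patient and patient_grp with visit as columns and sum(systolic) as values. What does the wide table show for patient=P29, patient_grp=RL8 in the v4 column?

Rows with patient=P29, patient_grp=RL8 and visit=v4: systolic values are 328, 960, 212.
328 + 960 + 212 = 1500.

1500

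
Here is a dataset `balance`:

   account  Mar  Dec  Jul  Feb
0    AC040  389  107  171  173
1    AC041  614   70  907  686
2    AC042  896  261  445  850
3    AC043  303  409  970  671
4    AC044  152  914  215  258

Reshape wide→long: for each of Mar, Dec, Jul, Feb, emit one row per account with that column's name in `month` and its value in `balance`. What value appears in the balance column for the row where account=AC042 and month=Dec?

Unpivoting turns each (account, wide-column) pair into one long row.
The wide cell at row AC042, column Dec holds 261, so the long row (AC042, Dec) has balance=261.

261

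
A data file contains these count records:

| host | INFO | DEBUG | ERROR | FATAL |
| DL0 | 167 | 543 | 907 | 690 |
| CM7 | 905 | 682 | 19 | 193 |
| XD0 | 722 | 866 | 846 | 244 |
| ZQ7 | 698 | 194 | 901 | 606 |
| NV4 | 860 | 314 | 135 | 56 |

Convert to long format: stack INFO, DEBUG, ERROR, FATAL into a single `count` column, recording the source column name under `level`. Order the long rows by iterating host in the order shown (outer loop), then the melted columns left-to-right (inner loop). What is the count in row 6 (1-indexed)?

20 rows total (5 × 4). Row 6: index ⌊(6-1)/4⌋ = 1 into host → CM7; (6-1) mod 4 = 1 into the melted columns → DEBUG.
So row 6 is (CM7, DEBUG, 682); count = 682.

682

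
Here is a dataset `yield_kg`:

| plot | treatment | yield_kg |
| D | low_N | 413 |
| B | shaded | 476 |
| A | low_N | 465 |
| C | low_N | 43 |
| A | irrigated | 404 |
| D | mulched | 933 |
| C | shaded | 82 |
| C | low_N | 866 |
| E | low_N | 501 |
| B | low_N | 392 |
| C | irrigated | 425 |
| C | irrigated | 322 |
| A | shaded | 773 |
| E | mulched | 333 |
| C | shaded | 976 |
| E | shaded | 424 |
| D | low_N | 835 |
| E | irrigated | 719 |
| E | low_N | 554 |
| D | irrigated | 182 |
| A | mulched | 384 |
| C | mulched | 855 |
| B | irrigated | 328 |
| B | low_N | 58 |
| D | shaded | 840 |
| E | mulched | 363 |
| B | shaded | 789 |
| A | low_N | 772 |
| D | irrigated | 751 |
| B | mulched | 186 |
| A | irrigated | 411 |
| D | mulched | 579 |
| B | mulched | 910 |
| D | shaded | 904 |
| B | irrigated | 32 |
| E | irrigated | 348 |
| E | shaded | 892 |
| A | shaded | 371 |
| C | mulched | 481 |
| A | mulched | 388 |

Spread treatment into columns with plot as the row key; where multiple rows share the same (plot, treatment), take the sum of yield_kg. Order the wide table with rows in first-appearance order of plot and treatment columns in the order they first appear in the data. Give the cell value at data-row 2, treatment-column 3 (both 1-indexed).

360

With rows in first-appearance order of plot, row 2 is plot=B. treatment columns in first-appearance order: low_N, shaded, irrigated, mulched; column 3 is irrigated.
Long rows with plot=B, treatment=irrigated: 328 + 32 = 360.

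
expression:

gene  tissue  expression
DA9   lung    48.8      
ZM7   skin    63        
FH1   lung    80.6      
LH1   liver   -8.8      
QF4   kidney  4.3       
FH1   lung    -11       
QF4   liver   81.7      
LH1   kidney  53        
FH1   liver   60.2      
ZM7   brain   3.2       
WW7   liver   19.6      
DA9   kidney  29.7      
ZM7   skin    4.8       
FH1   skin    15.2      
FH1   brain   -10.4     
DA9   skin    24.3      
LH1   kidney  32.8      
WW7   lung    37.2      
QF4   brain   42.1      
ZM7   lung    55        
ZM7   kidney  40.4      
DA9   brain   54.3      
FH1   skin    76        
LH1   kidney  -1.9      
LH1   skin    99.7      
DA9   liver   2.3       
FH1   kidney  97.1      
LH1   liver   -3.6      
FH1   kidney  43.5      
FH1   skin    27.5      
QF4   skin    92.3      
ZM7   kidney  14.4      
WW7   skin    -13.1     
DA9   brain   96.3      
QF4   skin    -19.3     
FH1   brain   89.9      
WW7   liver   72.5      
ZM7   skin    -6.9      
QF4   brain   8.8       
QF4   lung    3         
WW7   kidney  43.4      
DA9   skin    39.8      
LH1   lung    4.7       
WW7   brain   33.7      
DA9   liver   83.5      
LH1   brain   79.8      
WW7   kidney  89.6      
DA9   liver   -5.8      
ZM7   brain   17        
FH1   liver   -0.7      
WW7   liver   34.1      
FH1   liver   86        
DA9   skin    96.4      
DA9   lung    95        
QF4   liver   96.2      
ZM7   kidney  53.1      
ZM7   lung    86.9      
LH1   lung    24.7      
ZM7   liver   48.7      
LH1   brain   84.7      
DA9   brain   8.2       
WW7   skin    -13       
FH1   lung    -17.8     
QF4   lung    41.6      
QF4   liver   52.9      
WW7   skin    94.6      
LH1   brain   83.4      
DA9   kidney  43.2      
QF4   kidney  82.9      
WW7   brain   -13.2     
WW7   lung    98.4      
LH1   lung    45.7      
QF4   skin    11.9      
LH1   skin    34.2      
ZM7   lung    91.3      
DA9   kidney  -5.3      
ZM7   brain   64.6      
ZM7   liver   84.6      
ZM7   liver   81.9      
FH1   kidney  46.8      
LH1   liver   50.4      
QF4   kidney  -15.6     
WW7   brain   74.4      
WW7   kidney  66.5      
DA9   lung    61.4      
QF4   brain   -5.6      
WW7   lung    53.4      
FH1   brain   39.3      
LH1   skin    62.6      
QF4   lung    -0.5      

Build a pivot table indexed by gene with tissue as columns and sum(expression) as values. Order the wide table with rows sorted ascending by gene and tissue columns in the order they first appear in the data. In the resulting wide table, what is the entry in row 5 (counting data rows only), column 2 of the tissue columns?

68.5

With rows sorted ascending by gene, row 5 is gene=WW7. tissue columns in first-appearance order: lung, skin, liver, kidney, brain; column 2 is skin.
Long rows with gene=WW7, tissue=skin: -13.1 + -13 + 94.6 = 68.5.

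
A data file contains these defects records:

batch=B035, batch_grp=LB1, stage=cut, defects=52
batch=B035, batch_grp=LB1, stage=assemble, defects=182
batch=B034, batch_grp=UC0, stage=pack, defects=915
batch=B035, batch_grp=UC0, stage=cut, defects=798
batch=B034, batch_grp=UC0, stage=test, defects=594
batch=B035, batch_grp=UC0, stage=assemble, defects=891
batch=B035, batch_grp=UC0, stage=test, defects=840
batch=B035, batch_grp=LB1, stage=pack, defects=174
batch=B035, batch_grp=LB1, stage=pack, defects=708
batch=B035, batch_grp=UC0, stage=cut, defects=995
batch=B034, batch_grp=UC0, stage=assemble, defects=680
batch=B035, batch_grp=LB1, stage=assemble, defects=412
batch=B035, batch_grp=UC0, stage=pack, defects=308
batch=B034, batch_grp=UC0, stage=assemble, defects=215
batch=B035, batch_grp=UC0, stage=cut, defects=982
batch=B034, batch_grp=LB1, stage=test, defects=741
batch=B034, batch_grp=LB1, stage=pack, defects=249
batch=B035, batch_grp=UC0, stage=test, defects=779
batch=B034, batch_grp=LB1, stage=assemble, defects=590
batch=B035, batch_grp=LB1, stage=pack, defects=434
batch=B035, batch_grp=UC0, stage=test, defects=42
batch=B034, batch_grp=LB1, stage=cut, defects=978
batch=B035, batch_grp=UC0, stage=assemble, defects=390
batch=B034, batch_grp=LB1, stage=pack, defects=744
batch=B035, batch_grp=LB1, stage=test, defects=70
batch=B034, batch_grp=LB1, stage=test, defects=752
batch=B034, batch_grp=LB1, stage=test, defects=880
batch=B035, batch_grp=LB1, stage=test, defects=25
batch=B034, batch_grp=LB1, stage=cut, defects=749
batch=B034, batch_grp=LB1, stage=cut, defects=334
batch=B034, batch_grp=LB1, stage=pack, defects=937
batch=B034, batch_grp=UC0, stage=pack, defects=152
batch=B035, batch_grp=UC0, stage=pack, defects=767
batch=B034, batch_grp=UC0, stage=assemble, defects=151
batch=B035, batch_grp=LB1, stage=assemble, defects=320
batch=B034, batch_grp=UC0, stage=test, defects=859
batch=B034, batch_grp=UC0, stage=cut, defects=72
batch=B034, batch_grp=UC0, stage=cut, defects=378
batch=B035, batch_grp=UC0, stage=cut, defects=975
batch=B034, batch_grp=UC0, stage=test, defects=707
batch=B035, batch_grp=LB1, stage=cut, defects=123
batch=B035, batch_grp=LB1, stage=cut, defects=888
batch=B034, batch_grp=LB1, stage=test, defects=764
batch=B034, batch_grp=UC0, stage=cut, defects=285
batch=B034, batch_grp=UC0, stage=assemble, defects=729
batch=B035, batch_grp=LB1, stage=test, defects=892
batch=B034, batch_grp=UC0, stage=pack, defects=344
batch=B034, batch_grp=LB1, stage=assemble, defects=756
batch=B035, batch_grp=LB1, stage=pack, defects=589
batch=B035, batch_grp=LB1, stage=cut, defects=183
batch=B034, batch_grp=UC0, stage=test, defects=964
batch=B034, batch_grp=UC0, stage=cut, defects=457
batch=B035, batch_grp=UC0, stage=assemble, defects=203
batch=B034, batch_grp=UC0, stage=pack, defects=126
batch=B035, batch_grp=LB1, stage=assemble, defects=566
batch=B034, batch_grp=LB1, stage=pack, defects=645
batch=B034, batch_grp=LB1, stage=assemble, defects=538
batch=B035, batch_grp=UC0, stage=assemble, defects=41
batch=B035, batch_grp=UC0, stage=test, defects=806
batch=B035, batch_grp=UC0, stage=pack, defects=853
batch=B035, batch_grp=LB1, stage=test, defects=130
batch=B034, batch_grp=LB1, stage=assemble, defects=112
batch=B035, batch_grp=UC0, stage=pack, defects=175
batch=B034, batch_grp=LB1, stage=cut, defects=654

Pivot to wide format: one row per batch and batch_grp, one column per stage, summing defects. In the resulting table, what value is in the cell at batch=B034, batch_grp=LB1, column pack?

Rows with batch=B034, batch_grp=LB1 and stage=pack: defects values are 249, 744, 937, 645.
249 + 744 + 937 + 645 = 2575.

2575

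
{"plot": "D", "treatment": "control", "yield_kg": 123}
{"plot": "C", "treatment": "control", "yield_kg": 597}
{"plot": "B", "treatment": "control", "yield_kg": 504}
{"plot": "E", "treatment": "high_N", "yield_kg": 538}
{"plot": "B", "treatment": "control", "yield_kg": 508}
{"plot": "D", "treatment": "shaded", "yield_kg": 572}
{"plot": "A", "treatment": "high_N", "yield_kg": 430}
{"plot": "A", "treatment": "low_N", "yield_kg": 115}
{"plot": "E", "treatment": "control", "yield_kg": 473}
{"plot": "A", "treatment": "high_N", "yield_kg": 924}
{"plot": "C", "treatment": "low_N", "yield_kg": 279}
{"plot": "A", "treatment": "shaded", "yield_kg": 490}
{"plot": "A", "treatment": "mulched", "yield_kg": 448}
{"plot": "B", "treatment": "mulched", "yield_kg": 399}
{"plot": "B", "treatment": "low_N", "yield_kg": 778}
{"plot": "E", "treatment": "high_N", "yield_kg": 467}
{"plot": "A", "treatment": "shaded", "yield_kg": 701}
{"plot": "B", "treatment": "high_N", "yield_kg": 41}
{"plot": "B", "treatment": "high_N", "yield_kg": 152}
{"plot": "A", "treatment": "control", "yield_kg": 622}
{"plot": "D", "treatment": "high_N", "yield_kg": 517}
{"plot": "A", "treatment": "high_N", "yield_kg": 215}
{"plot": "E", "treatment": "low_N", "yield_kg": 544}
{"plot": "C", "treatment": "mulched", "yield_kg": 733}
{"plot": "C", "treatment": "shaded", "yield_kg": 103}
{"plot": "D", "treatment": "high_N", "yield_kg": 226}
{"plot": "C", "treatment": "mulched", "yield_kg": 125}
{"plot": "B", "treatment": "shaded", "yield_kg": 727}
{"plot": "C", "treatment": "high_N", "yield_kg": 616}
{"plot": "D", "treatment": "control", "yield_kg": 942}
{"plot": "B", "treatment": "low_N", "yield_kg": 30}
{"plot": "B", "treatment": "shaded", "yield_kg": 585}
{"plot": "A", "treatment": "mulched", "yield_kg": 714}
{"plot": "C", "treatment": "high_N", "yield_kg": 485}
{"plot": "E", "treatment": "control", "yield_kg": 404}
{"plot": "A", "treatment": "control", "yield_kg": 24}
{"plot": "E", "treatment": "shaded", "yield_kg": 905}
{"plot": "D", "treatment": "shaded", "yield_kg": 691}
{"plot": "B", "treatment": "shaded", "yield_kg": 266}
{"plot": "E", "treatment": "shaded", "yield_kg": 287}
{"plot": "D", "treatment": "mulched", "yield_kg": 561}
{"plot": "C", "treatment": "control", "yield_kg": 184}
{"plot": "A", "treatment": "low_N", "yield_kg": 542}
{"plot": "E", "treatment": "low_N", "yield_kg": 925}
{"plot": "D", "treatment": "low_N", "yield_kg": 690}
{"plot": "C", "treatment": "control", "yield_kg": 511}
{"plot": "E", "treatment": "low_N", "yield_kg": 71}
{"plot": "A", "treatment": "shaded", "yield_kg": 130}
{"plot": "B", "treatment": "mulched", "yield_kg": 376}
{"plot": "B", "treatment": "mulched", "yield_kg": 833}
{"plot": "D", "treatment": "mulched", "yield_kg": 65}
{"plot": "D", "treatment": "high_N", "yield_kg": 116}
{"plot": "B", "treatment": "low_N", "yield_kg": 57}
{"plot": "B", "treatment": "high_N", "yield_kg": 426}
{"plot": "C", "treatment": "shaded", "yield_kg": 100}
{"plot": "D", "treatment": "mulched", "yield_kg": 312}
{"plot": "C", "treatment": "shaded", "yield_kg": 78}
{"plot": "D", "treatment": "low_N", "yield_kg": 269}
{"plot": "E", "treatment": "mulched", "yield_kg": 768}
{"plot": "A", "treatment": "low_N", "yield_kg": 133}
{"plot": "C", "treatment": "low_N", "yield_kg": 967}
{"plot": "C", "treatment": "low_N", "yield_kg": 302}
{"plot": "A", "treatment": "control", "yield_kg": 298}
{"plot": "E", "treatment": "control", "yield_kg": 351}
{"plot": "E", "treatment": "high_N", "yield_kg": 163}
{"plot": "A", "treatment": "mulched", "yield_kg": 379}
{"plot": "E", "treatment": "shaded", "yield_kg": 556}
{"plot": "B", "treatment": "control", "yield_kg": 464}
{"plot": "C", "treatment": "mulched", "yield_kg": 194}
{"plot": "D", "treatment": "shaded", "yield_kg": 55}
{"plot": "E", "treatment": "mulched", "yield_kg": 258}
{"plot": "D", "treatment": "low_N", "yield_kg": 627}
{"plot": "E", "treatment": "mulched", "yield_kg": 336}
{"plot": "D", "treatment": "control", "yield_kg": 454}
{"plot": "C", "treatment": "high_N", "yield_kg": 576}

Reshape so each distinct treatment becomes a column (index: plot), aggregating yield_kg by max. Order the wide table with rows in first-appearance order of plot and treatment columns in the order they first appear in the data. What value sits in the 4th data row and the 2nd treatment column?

With rows in first-appearance order of plot, row 4 is plot=E. treatment columns in first-appearance order: control, high_N, shaded, low_N, mulched; column 2 is high_N.
Long rows with plot=E, treatment=high_N: max(538, 467, 163) = 538.

538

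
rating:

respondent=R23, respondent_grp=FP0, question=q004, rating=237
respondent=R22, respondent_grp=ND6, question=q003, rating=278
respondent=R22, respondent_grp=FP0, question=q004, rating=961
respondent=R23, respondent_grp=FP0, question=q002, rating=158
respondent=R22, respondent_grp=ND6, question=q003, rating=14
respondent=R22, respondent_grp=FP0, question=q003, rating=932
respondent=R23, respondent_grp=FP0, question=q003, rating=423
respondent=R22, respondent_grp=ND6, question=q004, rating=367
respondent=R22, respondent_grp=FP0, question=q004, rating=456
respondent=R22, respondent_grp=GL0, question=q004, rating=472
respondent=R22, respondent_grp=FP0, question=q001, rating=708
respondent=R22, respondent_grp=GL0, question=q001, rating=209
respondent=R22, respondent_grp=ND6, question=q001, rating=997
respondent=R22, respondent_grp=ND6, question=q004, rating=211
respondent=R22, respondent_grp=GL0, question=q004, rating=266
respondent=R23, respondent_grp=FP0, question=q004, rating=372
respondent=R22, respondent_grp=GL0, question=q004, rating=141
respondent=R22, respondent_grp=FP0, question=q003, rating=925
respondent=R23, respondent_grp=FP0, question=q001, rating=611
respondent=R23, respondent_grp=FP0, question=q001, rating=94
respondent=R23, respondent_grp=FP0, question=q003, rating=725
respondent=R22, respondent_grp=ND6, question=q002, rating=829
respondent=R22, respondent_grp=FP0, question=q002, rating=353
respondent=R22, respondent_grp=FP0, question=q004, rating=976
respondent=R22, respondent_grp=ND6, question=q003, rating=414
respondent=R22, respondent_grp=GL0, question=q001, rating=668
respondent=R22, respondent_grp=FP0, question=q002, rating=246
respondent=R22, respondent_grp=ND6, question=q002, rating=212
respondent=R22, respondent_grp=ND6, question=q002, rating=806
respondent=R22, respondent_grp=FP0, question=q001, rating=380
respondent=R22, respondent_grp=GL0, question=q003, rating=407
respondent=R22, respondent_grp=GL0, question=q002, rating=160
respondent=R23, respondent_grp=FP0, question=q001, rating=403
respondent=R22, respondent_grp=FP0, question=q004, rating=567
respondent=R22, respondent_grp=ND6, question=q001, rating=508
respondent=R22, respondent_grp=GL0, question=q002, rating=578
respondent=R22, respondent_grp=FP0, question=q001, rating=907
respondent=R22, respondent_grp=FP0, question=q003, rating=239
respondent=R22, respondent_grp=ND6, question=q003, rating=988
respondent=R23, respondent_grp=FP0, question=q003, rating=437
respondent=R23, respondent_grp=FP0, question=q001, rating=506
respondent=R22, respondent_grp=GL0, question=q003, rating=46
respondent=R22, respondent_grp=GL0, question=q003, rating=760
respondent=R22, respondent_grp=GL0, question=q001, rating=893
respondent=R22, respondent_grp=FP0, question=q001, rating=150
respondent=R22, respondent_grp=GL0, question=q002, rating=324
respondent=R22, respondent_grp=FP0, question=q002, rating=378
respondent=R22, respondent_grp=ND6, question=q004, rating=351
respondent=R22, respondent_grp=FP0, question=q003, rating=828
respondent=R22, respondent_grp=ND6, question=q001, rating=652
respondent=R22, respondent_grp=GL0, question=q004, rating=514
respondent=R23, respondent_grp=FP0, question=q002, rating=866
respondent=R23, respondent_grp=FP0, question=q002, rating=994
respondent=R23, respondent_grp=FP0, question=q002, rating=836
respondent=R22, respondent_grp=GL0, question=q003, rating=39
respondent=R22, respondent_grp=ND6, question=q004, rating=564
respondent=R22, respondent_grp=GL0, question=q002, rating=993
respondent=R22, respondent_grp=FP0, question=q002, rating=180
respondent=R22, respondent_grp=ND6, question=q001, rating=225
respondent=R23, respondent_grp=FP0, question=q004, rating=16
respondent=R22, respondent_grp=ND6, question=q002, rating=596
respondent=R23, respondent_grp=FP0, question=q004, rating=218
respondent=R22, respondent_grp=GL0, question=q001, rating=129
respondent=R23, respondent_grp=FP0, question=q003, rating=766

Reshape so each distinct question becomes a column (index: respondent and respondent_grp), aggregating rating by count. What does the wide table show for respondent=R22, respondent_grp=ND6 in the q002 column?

4

Rows with respondent=R22, respondent_grp=ND6 and question=q002: rating values are 829, 212, 806, 596.
4 rows match — count = 4.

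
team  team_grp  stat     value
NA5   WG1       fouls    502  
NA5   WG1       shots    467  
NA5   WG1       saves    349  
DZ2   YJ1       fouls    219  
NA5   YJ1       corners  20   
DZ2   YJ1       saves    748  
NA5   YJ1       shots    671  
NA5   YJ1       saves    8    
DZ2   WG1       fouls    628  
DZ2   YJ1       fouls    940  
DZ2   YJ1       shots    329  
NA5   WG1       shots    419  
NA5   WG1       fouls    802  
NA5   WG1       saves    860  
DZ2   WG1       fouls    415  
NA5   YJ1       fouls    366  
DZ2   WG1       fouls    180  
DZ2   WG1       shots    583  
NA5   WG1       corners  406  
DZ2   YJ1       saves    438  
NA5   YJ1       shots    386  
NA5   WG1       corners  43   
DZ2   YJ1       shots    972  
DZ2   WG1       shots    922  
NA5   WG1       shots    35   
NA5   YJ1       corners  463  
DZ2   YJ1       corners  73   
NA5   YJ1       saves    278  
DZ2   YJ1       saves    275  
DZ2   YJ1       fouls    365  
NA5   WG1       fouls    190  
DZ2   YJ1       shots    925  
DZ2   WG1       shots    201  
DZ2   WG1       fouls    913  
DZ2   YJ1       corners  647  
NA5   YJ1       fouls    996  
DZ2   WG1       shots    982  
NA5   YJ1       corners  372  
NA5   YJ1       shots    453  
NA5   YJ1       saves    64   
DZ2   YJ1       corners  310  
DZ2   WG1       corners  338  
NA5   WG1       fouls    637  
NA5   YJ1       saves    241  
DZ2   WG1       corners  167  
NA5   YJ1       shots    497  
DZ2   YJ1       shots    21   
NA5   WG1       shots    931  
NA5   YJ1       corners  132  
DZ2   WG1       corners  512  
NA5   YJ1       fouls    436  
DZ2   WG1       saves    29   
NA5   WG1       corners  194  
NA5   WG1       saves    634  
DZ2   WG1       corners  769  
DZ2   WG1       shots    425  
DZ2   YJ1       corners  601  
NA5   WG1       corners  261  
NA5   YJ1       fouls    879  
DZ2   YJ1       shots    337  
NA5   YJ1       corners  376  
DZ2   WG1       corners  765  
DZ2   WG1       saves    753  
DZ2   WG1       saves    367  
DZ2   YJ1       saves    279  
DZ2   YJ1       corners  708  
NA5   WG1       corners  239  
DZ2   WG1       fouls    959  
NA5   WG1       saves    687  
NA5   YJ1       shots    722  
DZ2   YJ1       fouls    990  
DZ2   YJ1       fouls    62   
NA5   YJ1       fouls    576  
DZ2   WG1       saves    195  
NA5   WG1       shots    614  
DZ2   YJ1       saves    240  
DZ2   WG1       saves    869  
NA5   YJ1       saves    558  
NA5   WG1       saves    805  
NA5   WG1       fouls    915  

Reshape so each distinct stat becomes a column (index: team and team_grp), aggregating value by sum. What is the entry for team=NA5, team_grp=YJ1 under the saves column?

Rows with team=NA5, team_grp=YJ1 and stat=saves: value values are 8, 278, 64, 241, 558.
8 + 278 + 64 + 241 + 558 = 1149.

1149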